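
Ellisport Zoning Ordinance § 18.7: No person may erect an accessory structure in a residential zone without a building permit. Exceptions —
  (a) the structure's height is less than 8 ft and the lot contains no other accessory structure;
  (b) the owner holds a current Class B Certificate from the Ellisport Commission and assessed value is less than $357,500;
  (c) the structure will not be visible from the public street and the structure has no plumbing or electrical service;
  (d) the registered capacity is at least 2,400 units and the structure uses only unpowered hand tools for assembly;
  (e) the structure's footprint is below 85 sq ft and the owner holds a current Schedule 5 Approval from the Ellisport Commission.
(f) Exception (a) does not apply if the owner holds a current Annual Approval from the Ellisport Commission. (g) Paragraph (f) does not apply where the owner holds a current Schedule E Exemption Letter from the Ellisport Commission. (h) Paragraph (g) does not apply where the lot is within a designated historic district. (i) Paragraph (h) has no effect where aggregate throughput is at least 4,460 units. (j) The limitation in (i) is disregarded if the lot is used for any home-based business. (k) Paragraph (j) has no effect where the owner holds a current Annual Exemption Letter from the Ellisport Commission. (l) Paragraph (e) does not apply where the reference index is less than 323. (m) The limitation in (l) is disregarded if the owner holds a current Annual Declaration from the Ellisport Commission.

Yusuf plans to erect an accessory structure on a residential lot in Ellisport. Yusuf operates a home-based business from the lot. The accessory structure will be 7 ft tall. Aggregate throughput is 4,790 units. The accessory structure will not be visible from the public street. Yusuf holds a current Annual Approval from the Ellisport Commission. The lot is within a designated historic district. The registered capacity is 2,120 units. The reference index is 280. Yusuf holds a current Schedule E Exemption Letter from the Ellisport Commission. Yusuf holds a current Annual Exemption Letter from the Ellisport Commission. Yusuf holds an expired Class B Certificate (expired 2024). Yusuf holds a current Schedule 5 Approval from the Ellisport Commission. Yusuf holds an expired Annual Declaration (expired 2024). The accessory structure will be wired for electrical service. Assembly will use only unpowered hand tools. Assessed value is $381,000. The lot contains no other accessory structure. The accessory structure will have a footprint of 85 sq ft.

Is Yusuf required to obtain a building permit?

Exception (a) is satisfied on its face — the structure's height is 7 ft, less than the 8 ft limit; the lot has no other accessory structure. Considering the limiting provisions: (f) is triggered (a current Annual Approval is held), but is displaced by (g): (g) is triggered — a current Schedule E Exemption Letter is held. (h) would limit (g) — the lot is in a historic district — but (i) sets (h) aside: (i) operates against (h): aggregate throughput is 4,790 units, meeting the 4,460 units threshold. (j) operates (a home-based business operates on the lot), but yields to (k): (k) is triggered — a current Annual Exemption Letter is held. Exception (a) stands.
Exception (b) fails — the Class B Certificate is not current.
Exception (c) fails — electrical service is planned.
Exception (d) fails — the registered capacity is 2,120 units, short of 2,400 units.
Exception (e) fails — the structure's footprint is 85 sq ft, not below 85 sq ft.

No — exception (a) applies; Yusuf does not need a building permit.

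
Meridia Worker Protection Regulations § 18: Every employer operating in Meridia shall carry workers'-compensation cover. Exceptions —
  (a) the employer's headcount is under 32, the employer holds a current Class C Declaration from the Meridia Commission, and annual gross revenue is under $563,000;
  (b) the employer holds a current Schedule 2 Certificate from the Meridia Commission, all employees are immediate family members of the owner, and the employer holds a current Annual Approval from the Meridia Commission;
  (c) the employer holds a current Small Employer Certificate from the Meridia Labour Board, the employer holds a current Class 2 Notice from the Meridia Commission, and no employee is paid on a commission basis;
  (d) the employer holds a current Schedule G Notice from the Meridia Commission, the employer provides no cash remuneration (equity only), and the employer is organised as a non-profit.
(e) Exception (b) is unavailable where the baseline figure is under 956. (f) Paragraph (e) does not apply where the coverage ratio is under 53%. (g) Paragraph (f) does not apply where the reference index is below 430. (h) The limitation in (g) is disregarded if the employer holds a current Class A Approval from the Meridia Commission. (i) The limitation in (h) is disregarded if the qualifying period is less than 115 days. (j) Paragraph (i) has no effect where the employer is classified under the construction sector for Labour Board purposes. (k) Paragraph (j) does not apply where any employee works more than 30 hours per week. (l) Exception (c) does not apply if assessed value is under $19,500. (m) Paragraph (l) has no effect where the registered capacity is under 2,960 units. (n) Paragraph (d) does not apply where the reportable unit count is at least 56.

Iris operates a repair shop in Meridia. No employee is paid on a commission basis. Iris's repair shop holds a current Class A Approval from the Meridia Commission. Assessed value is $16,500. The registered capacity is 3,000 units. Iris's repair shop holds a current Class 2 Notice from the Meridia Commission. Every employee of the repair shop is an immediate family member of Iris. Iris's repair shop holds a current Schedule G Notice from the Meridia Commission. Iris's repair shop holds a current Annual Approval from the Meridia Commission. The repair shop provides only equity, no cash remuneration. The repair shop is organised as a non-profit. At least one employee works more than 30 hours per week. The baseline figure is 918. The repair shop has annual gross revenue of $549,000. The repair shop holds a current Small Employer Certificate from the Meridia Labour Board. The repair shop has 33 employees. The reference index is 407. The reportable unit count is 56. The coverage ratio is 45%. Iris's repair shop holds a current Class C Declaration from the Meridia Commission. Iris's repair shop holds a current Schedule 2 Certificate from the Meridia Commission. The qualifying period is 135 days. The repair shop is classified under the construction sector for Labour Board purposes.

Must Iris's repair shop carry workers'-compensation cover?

No — exception (b) applies; Iris's repair shop is not required to carry workers'-compensation cover.

Exception (a) requires that the employer's headcount is under 32; but the employer's headcount is 33, not under 32, so (a) is unavailable.
Exception (b): a current Schedule 2 Certificate is held; every employee is an immediate family member; a current Annual Approval is held — every condition holds. Considering the limiting provisions: (e) would limit (b) — the baseline figure is 918, under the 956 limit — but (f) sets (e) aside: (f) operates against (e): the coverage ratio is 45%, under the 53% limit. (g) would limit (f) — the reference index is 407, below the 430 limit — but (h) sets (g) aside: (h) operates — a current Class A Approval is held. (i), which would lift (h), is not engaged — the qualifying period is 135 days, not less than 115 days. Exception (b) stands.
Exception (c)'s conditions are all satisfied: a current Small Employer Certificate is held; a current Class 2 Notice is held; no employee is paid on commission. But: (l) operates against (c): assessed value is $16,500, under the $19,500 limit. (m), which would lift (l), is inapplicable — the registered capacity is 3,000 units, not under 2,960 units. Exception (c) does not apply.
All of (d)'s requirements are met (a current Schedule G Notice is held; remuneration is equity-only; the employer is a non-profit). However, paragraph (n) must be considered: (n) operates — the reportable unit count is 56, meeting the 56 threshold. Exception (d) does not apply.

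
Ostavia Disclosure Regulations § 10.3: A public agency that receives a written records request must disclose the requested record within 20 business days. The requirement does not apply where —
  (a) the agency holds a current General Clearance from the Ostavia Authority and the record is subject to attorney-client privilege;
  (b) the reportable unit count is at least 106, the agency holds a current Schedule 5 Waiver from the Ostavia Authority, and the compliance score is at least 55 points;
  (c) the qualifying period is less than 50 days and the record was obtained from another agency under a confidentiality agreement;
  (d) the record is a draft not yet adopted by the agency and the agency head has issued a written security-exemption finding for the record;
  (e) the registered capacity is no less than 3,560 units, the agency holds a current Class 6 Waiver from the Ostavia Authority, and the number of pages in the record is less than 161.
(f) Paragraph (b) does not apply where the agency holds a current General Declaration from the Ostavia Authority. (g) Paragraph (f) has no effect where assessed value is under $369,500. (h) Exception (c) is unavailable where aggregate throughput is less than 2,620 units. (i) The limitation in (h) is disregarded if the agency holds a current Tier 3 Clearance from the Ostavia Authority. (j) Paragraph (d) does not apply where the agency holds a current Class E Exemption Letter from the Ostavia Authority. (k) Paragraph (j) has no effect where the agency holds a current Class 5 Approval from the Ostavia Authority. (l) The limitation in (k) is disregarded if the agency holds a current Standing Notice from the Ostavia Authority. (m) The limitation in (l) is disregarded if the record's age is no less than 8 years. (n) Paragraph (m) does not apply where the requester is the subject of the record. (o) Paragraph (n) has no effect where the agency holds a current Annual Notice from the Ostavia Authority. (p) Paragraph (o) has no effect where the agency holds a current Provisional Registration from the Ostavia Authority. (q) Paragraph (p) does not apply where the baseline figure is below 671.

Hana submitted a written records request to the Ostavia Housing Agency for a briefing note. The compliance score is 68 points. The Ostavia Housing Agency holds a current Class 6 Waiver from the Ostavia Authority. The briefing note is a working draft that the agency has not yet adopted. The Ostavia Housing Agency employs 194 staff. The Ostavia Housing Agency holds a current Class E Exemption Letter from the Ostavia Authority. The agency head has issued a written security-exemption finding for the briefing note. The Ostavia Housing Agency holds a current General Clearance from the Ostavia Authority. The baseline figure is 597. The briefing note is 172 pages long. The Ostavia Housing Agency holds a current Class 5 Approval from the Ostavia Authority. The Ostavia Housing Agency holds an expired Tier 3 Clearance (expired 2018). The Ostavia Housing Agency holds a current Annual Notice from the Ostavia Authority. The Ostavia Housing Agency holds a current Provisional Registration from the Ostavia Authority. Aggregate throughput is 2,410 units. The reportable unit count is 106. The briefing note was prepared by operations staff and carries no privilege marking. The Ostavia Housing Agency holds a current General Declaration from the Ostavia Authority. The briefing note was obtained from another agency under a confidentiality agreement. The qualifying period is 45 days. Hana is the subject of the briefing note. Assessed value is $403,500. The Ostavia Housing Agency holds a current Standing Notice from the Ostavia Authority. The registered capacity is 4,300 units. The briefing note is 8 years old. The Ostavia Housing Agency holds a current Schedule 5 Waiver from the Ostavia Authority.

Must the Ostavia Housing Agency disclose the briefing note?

Exception (a) fails — the briefing note carries no privilege marking.
All of (b)'s requirements are met (the reportable unit count is 106, meeting the 106 threshold; a current Schedule 5 Waiver is held; the compliance score is 68 points, meeting the 55 points threshold). However, paragraphs (f)–(g) must be considered: (f) applies — a current General Declaration is held. (g) does not operate here (assessed value is $403,500, not under $369,500), so (f) stands. (b) is therefore removed.
Exception (c)'s conditions are all satisfied: the qualifying period is 45 days, less than the 50 days limit; the briefing note was obtained under a confidentiality agreement. Turning to paragraphs (h)–(i): (h) applies — aggregate throughput is 2,410 units, less than the 2,620 units limit. (i), which would lift (h), is inapplicable — the Tier 3 Clearance is not current. (c) is therefore removed.
Exception (d): the briefing note is an unadopted draft; a written security-exemption finding has been issued — every condition holds. Considering the limiting provisions: (j) would limit (d) — a current Class E Exemption Letter is held — but (k) sets (j) aside: (k) operates against (j): a current Class 5 Approval is held. (l) is engaged (a current Standing Notice is held), but is overridden by (m): (m) operates against (l): the record's age is 8 years, meeting the 8 years threshold. (n) would limit (m) — Hana is the subject of the briefing note — but (o) sets (n) aside: (o) operates against (n): a current Annual Notice is held. (p) would limit (o) — a current Provisional Registration is held — but (q) sets (p) aside: (q) is engaged — the baseline figure is 597, below the 671 limit. (d) remains available.
Exception (e) does not apply: the number of pages in the record is 172, not less than 161.

No — exception (d) applies; the Ostavia Housing Agency is not required to disclose the briefing note.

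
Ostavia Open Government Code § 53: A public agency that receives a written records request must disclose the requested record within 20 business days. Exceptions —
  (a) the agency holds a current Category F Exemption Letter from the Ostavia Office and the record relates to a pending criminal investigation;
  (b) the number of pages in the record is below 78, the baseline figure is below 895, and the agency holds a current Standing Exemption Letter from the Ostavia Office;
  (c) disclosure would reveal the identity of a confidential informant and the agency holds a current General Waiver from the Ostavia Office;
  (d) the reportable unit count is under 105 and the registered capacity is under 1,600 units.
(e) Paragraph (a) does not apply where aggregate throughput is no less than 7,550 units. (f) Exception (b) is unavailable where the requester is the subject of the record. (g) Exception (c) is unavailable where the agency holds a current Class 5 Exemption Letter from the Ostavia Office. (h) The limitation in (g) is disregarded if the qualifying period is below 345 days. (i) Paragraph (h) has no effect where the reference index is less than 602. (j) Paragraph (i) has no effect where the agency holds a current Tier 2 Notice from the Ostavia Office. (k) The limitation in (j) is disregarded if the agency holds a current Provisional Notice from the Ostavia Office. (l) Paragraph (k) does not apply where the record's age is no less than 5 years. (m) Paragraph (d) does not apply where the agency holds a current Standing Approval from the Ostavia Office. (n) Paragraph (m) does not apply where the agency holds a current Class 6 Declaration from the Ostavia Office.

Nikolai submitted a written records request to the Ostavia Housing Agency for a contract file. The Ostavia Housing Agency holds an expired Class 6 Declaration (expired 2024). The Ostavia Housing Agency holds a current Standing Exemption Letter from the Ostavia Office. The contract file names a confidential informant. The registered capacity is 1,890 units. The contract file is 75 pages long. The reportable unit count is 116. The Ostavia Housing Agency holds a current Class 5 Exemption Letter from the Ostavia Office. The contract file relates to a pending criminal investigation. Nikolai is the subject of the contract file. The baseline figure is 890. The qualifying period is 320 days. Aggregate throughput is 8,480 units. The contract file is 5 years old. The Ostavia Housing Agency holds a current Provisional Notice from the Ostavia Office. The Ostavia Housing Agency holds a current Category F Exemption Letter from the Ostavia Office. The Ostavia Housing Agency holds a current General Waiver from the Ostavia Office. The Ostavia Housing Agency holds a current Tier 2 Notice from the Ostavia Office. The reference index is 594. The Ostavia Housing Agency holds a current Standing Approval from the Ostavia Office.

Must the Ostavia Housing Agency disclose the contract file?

No — exception (c) applies; the Ostavia Housing Agency is not required to disclose the contract file.

Exception (a): a current Category F Exemption Letter is held; the contract file relates to a pending investigation — every condition holds. However, paragraph (e) must be considered: (e) applies — aggregate throughput is 8,480 units, meeting the 7,550 units threshold. Exception (a) does not apply.
All of (b)'s requirements are met (the number of pages in the record is 75, below the 78 limit; the baseline figure is 890, below the 895 limit; a current Standing Exemption Letter is held). Turning to paragraph (f): (f) operates — Nikolai is the subject of the contract file. (b) is therefore removed.
Exception (c): the contract file names a confidential informant; a current General Waiver is held — every condition holds. Under paragraphs (g)–(l): (g) would limit (c) — a current Class 5 Exemption Letter is held — but (h) sets (g) aside: (h) operates against (g): the qualifying period is 320 days, below the 345 days limit. (i) would limit (h) — the reference index is 594, less than the 602 limit — but (j) sets (i) aside: (j) applies — a current Tier 2 Notice is held. (k) would limit (j) — a current Provisional Notice is held — but (l) sets (k) aside: (l) operates against (k): the record's age is 5 years, meeting the 5 years threshold. So (c) applies.
Exception (d) fails — the reportable unit count is 116, not under 105.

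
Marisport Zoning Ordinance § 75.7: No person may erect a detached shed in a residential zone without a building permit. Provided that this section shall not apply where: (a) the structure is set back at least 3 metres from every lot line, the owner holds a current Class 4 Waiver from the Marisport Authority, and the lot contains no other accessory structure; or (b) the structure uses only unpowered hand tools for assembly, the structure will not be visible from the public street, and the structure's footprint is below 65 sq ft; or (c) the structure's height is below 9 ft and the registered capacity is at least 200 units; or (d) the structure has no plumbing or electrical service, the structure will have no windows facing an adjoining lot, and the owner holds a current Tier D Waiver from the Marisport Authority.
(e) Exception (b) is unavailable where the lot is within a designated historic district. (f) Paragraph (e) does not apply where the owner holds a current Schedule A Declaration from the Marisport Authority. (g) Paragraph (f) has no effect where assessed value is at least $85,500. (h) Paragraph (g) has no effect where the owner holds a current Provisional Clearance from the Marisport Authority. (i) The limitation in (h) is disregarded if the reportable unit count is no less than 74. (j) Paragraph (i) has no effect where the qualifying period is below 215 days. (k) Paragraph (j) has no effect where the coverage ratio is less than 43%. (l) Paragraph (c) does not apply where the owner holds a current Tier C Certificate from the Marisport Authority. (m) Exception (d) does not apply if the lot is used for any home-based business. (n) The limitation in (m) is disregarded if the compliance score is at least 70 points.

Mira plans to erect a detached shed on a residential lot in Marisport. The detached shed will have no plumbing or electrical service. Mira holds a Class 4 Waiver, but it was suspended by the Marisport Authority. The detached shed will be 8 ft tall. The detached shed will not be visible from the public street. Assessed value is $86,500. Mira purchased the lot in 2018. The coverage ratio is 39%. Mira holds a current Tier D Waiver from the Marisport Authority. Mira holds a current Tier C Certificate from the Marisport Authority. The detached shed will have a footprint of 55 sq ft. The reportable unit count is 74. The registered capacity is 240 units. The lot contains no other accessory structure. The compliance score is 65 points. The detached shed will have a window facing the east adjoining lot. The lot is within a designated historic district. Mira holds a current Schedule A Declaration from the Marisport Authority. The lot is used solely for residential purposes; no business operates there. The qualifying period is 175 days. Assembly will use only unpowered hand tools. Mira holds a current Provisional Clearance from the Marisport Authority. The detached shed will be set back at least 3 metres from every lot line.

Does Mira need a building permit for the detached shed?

Yes — Mira must obtain a building permit.

Exception (a) does not apply: there is no Class 4 Waiver in force.
All of (b)'s requirements are met (assembly uses only hand tools; the structure will not be visible from the street; the structure's footprint is 55 sq ft, below the 65 sq ft limit). But: (e) operates against (b): the lot is in a historic district. (f) is engaged (a current Schedule A Declaration is held), but is displaced by (g): (g) operates against (f): assessed value is $86,500, meeting the $85,500 threshold. (h) would limit (g) — a current Provisional Clearance is held — but (i) sets (h) aside: (i) is engaged — the reportable unit count is 74, meeting the 74 threshold. (j) would limit (i) — the qualifying period is 175 days, below the 215 days limit — but (k) sets (j) aside: (k) operates against (j): the coverage ratio is 39%, less than the 43% limit. (b) is therefore removed.
Exception (c): the structure's height is 8 ft, below the 9 ft limit; the registered capacity is 240 units, meeting the 200 units threshold — every condition holds. But: (l) operates against (c): a current Tier C Certificate is held. Exception (c) does not apply.
Exception (d) fails — a window faces an adjoining lot.
Every exception is unavailable, so the rule governs.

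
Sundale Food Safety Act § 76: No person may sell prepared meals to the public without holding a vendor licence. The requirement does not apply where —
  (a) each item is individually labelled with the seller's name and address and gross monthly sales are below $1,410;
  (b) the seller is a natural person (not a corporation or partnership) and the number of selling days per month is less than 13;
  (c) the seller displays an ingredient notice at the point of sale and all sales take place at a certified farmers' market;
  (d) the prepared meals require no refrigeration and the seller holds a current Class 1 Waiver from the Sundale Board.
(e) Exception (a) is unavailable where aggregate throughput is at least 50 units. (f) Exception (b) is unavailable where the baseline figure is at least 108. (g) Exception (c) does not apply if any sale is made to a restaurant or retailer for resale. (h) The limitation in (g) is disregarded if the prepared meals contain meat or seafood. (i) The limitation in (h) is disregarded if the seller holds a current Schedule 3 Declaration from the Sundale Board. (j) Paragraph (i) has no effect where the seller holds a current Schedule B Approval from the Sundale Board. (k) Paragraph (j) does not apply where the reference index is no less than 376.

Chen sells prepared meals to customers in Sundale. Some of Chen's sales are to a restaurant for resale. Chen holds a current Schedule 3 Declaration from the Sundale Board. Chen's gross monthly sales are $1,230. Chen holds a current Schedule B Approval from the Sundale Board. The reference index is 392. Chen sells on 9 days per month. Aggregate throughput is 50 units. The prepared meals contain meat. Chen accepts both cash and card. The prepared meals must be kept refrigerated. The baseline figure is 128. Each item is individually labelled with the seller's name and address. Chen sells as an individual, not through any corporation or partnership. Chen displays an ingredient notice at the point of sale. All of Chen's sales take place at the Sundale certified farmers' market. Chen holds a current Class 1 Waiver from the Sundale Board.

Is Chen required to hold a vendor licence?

Exception (a)'s conditions are all satisfied: items are individually labelled; gross monthly sales are $1,230, below the $1,410 limit. However, paragraph (e) must be considered: (e) applies — aggregate throughput is 50 units, meeting the 50 units threshold. (a) is therefore removed.
Exception (b): the seller is a natural person; the number of selling days per month is 9, less than the 13 limit — every condition holds. However, paragraph (f) must be considered: (f) operates — the baseline figure is 128, meeting the 108 threshold. So (b) is unavailable.
Exception (c): an ingredient notice is displayed; all sales are at a certified farmers' market — every condition holds. However, paragraphs (g)–(k) must be considered: (g) operates — some sales are to a restaurant for resale. (h) applies (the prepared meals contain meat), but yields to (i): (i) operates — a current Schedule 3 Declaration is held. (j) is triggered (a current Schedule B Approval is held), but is overridden by (k): (k) operates against (j): the reference index is 392, meeting the 376 threshold. So (c) is unavailable.
Exception (d) fails — the prepared meals require refrigeration.
No exception displaces § 76.

Yes — Chen must hold a vendor licence.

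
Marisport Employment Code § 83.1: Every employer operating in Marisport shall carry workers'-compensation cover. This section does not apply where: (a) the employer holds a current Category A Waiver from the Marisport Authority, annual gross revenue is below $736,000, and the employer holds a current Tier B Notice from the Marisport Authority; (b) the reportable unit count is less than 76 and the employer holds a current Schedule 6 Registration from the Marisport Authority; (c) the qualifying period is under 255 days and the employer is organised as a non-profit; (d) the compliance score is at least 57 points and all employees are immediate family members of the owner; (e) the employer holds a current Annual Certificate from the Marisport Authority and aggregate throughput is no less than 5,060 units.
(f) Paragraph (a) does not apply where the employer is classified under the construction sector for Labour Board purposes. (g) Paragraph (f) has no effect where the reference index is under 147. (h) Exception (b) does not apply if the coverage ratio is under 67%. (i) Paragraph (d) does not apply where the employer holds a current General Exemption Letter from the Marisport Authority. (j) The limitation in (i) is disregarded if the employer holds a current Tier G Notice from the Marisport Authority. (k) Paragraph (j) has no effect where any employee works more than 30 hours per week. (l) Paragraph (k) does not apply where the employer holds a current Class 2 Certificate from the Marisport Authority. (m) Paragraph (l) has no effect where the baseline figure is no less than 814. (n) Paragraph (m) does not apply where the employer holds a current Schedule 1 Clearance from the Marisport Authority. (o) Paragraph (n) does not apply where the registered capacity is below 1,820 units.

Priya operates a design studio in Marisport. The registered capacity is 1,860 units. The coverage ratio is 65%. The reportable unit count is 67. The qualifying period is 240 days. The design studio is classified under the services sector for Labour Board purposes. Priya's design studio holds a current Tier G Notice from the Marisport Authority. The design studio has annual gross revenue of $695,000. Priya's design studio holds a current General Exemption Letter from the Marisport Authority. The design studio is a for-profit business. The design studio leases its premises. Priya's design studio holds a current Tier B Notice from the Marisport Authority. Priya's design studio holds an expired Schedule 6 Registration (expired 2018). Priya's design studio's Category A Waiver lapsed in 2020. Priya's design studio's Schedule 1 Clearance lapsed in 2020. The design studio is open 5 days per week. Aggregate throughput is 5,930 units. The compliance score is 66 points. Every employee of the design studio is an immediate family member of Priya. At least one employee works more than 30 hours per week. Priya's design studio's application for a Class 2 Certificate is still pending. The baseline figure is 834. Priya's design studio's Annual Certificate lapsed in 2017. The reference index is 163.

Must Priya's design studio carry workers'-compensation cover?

Exception (a) requires that the employer holds a current Category A Waiver from the Marisport Authority; but there is no Category A Waiver in force, so (a) is unavailable.
Exception (b) requires that the employer holds a current Schedule 6 Registration from the Marisport Authority; but no current Schedule 6 Registration is held, so (b) is unavailable.
Exception (c) requires that the employer is organised as a non-profit; but the employer is for-profit, so (c) is unavailable.
All of (d)'s requirements are met (the compliance score is 66 points, meeting the 57 points threshold; every employee is an immediate family member). However, paragraphs (i)–(o) must be considered: (i) operates against (d): a current General Exemption Letter is held. (j) is triggered (a current Tier G Notice is held), but is itself disapplied by (k): (k) applies — at least one employee exceeds 30 hours/week. (l) does not operate here (there is no Class 2 Certificate in force), so (k) stands. So (d) is unavailable.
Exception (e) requires that the employer holds a current Annual Certificate from the Marisport Authority; but the Annual Certificate is not current, so (e) is unavailable.
No exception displaces § 83.1.

Yes — Priya's design studio must carry workers'-compensation cover.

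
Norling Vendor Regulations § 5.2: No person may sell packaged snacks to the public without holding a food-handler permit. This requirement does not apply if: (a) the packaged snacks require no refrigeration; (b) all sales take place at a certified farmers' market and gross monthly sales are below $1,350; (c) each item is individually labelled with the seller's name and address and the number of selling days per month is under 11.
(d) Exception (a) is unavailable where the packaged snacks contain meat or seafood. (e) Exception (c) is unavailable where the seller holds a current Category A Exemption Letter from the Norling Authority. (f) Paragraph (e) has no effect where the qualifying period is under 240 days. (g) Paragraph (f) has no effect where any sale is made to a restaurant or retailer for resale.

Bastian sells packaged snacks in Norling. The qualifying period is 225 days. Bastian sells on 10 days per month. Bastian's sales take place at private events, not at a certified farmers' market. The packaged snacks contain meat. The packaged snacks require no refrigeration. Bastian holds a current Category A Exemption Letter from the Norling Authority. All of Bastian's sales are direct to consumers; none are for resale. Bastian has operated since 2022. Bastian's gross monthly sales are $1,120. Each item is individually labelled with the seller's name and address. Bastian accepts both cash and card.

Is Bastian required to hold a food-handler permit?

All of (a)'s requirements are met (the packaged snacks are shelf-stable). But: (d) applies — the packaged snacks contain meat. So (a) is unavailable.
Exception (b) does not apply: sales are at private events, not a certified farmers' market.
Exception (c): items are individually labelled; the number of selling days per month is 10, under the 11 limit — every condition holds. Applying paragraphs (e)–(g): (e) would limit (c) — a current Category A Exemption Letter is held — but (f) sets (e) aside: (f) operates — the qualifying period is 225 days, under the 240 days limit. (g) is not triggered (no sales are for resale), so (f) stands. (c) remains available.

No — exception (c) applies; Bastian is not required to hold a food-handler permit.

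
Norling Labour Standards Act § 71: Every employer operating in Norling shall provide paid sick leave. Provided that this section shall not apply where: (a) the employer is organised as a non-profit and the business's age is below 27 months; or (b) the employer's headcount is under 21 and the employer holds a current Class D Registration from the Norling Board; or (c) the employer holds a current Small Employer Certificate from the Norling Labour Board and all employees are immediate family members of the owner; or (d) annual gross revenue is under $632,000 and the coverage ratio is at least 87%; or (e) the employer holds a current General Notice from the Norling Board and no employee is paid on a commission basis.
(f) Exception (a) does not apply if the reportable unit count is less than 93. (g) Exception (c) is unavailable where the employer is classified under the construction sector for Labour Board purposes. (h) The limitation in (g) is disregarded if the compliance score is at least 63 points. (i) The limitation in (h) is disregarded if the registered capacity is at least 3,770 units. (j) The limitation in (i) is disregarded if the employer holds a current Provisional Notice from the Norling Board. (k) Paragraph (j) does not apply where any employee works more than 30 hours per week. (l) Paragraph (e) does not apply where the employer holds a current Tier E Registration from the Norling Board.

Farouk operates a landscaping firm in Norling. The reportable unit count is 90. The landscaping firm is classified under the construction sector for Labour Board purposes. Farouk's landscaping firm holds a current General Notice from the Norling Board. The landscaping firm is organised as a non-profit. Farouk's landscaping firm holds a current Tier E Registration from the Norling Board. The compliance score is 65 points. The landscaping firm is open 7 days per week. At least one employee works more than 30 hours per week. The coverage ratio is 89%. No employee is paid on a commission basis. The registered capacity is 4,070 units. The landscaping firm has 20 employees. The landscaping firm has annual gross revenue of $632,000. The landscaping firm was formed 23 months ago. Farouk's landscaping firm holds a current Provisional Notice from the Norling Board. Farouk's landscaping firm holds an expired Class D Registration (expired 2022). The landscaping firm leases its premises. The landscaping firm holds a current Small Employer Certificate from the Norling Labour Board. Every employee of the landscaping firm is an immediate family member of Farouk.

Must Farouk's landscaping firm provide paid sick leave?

Yes — Farouk's landscaping firm must provide paid sick leave.

All of (a)'s requirements are met (the employer is a non-profit; the business's age is 23 months, below the 27 months limit). Turning to paragraph (f): (f) is engaged — the reportable unit count is 90, less than the 93 limit. Exception (a) does not apply.
Exception (b) fails — the Class D Registration is not current.
Exception (c): a current Small Employer Certificate is held; every employee is an immediate family member — every condition holds. However, paragraphs (g)–(k) must be considered: (g) is triggered — the landscaping firm is classified under the construction sector. (h) is triggered (the compliance score is 65 points, meeting the 63 points threshold), but is displaced by (i): (i) operates against (h): the registered capacity is 4,070 units, meeting the 3,770 units threshold. (j) is engaged (a current Provisional Notice is held), but yields to (k): (k) operates against (j): at least one employee exceeds 30 hours/week. (c) is therefore removed.
Exception (d) requires that annual gross revenue is under $632,000; but annual gross revenue is $632,000, not under $632,000, so (d) is unavailable.
All of (e)'s requirements are met (a current General Notice is held; no employee is paid on commission). However, paragraph (l) must be considered: (l) operates against (e): a current Tier E Registration is held. So (e) is unavailable.
No exception is made out. Farouk's landscaping firm falls within the general rule.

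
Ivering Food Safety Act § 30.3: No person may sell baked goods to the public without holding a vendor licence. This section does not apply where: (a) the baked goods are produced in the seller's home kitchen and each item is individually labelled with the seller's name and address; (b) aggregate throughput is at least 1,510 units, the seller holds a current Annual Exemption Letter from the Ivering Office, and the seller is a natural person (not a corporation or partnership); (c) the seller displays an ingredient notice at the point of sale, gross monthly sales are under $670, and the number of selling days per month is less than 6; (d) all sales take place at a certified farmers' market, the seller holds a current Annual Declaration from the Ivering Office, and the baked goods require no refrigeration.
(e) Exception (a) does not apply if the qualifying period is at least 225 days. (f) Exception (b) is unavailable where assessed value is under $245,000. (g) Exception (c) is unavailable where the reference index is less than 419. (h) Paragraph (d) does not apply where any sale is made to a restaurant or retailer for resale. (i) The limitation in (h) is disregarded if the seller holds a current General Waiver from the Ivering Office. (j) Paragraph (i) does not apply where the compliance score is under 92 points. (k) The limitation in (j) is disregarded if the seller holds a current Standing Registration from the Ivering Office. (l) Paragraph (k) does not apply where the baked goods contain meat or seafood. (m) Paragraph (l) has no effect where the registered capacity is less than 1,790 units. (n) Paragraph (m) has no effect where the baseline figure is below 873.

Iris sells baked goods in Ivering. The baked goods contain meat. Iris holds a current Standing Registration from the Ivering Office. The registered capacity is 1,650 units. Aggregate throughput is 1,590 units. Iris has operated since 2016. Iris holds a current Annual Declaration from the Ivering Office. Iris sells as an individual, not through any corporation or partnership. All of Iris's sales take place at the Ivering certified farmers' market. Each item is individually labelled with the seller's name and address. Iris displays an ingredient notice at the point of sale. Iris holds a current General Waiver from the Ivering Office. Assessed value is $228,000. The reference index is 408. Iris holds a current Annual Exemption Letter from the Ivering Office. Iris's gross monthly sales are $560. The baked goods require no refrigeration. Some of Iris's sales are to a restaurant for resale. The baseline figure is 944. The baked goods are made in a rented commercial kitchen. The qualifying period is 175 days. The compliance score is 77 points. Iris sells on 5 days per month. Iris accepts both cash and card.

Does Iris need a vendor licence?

Exception (a) fails — the baked goods are made in a commercial kitchen, not a home kitchen.
Exception (b): aggregate throughput is 1,590 units, meeting the 1,510 units threshold; a current Annual Exemption Letter is held; the seller is a natural person — every condition holds. However, paragraph (f) must be considered: (f) is triggered — assessed value is $228,000, under the $245,000 limit. (b) is therefore removed.
Exception (c): an ingredient notice is displayed; gross monthly sales are $560, under the $670 limit; the number of selling days per month is 5, less than the 6 limit — every condition holds. However, paragraph (g) must be considered: (g) operates — the reference index is 408, less than the 419 limit. (c) is therefore removed.
All of (d)'s requirements are met (all sales are at a certified farmers' market; a current Annual Declaration is held; the baked goods are shelf-stable). Applying paragraphs (h)–(n): (h) applies (some sales are to a restaurant for resale), but is set aside by (i): (i) is triggered — a current General Waiver is held. (j) would limit (i) — the compliance score is 77 points, under the 92 points limit — but (k) sets (j) aside: (k) operates — a current Standing Registration is held. (l) operates (the baked goods contain meat), but yields to (m): (m) applies — the registered capacity is 1,650 units, less than the 1,790 units limit. (n) is not triggered (the baseline figure is 944, not below 873), so (m) stands. So (d) applies.

No — exception (d) applies; Iris is not required to hold a vendor licence.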